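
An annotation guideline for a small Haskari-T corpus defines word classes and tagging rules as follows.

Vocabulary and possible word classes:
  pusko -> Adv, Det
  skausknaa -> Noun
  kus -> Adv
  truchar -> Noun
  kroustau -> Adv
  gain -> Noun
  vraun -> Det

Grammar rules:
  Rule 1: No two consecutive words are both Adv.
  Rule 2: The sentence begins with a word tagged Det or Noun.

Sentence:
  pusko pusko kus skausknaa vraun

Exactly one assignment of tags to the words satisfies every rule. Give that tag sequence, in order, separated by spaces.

Det Det Adv Noun Det

Candidates per position — 1:pusko {Adv,Det}; 2:pusko {Adv,Det}; 3:kus {Adv}; 4:skausknaa {Noun}; 5:vraun {Det}.
Word 1 cannot be Adv — rule 2 would then fail for every completion. It is Det.
Word 2 cannot be Adv — rule 1 would then fail for every completion. It is Det.
So the tagging must be: Det Det Adv Noun Det.
Rule-by-rule: rule 1 ✓; rule 2 ✓.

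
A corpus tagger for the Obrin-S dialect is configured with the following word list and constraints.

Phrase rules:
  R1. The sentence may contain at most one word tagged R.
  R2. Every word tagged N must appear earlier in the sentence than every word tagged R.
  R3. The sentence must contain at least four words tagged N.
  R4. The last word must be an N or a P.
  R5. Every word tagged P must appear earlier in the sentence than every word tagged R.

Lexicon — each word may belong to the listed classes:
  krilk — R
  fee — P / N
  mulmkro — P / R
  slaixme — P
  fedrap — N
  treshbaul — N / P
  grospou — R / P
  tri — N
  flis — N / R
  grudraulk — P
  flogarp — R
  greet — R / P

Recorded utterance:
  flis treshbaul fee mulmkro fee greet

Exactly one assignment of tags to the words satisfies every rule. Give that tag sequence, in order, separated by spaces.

N N N P N P

Candidates per position — 1:flis {N,R}; 2:treshbaul {N,P}; 3:fee {P,N}; 4:mulmkro {P,R}; 5:fee {P,N}; 6:greet {R,P}.
Word 1 cannot be R — rule 3 would then fail for every completion. It is N.
Word 2 cannot be P — rule 3 would then fail for every completion. It is N.
Word 3 cannot be P — rule 3 would then fail for every completion. It is N.
Word 5 cannot be P — rule 3 would then fail for every completion. It is N.
Word 6 cannot be R — rule 4 would then fail for every completion. It is P.
Word 4 cannot be R — rule 2 would then fail for every completion. It is P.
That leaves exactly one tagging: N N N P N P.
Rule-by-rule: rule 1 satisfied; rule 2 satisfied; rule 3 satisfied; rule 4 satisfied; rule 5 satisfied.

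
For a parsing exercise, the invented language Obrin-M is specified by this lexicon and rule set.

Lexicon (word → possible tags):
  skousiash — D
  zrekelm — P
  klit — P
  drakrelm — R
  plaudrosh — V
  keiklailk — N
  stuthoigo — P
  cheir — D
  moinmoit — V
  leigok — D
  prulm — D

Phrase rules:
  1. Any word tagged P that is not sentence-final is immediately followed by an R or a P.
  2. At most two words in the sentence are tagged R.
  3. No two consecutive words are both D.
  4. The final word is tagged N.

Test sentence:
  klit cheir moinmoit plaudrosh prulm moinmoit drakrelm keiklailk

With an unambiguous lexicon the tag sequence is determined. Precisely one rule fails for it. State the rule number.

1

Fixed tagging: P D V V D V R N.
Applying the rules: R1 fails, R2 ok, R3 ok, R4 ok.
Only rule 1 fails.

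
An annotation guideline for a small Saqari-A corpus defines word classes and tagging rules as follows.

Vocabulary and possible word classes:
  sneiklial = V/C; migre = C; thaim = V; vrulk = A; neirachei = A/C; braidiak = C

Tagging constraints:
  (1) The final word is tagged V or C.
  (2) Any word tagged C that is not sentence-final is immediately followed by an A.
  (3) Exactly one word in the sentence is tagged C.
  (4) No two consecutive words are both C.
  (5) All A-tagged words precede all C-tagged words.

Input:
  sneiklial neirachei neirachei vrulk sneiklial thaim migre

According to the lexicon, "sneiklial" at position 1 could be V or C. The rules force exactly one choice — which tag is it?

V

Candidates per position — 1:sneiklial {V,C}; 2:neirachei {A,C}; 3:neirachei {A,C}; 4:vrulk {A}; 5:sneiklial {V,C}; 6:thaim {V}; 7:migre {C}.
If word 1 were C, no tagging could satisfy rule 3; so word 1 is V.
If word 2 were C, no tagging could satisfy rule 3; so word 2 is A.
If word 3 were C, no tagging could satisfy rule 3; so word 3 is A.
If word 5 were C, no tagging could satisfy rule 2; so word 5 is V.
So the tagging must be: V A A A V V C.
Verifying each rule — rule 1 holds; rule 2 holds; rule 3 holds; rule 4 holds; rule 5 holds.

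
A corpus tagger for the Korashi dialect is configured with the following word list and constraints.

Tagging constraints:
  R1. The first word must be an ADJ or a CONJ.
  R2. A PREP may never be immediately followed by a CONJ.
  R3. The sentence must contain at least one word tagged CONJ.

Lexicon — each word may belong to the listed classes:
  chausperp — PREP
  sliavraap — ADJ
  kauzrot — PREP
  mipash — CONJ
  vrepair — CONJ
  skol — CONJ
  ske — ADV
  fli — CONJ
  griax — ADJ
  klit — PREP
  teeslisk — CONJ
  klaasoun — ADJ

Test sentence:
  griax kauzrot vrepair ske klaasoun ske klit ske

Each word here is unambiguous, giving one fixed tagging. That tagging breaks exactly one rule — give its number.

2

Fixed tagging: ADJ PREP CONJ ADV ADJ ADV PREP ADV.
Checking each rule: R1 ok, R2 fails, R3 ok.
Only rule 2 fails.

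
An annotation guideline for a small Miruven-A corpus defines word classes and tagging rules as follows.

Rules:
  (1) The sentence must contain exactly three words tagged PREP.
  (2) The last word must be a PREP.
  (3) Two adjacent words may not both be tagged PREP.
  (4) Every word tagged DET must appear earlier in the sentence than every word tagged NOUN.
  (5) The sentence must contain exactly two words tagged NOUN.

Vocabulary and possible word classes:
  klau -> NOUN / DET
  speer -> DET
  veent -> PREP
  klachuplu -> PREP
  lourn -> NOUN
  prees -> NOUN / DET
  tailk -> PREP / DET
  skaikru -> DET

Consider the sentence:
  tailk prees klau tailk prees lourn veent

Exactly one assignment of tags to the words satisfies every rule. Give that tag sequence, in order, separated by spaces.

Candidates per position — 1:tailk {PREP,DET}; 2:prees {NOUN,DET}; 3:klau {NOUN,DET}; 4:tailk {PREP,DET}; 5:prees {NOUN,DET}; 6:lourn {NOUN}; 7:veent {PREP}.
If word 1 were DET, no tagging could satisfy rule 1; so word 1 is PREP.
If word 4 were DET, no tagging could satisfy rule 1; so word 4 is PREP.
The remaining ambiguous positions (2, 3, 5) are resolved jointly — only one combination satisfies every rule.
So the tagging must be: PREP DET DET PREP NOUN NOUN PREP.
Checking: rule 1 ✓; rule 2 ✓; rule 3 ✓; rule 4 ✓; rule 5 ✓.

PREP DET DET PREP NOUN NOUN PREP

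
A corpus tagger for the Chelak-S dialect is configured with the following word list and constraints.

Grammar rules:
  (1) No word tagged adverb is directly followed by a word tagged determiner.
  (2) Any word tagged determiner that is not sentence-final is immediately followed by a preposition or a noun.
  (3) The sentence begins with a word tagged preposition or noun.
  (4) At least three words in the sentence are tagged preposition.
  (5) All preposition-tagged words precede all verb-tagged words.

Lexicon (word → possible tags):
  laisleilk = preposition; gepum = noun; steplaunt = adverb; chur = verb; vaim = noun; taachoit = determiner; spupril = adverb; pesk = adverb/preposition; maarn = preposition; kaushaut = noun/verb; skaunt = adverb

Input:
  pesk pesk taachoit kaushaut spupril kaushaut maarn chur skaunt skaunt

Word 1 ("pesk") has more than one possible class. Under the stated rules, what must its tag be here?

Candidates per position — 1:pesk {adverb,preposition}; 2:pesk {adverb,preposition}; 3:taachoit {determiner}; 4:kaushaut {noun,verb}; 5:spupril {adverb}; 6:kaushaut {noun,verb}; 7:maarn {preposition}; 8:chur {verb}; 9:skaunt {adverb}; 10:skaunt {adverb}.
Word 1 cannot be adverb — rule 3 would then fail for every completion. It is preposition.
Word 2 cannot be adverb — rule 1 would then fail for every completion. It is preposition.
Word 4 cannot be verb — rule 2 would then fail for every completion. It is noun.
Word 6 cannot be verb — rule 5 would then fail for every completion. It is noun.
The only consistent sequence is: preposition preposition determiner noun adverb noun preposition verb adverb adverb.
Rule-by-rule: rule 1 ✓; rule 2 ✓; rule 3 ✓; rule 4 ✓; rule 5 ✓.

preposition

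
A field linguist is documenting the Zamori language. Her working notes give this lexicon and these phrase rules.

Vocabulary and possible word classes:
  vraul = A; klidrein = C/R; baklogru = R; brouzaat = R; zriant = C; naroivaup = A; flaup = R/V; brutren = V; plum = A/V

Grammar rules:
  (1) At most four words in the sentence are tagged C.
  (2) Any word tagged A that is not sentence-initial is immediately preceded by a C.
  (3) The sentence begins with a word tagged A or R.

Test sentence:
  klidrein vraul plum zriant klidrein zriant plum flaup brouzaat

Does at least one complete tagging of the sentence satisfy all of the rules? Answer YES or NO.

NO

Candidates per position — 1:klidrein {C,R}; 2:vraul {A}; 3:plum {A,V}; 4:zriant {C}; 5:klidrein {C,R}; 6:zriant {C}; 7:plum {A,V}; 8:flaup {R,V}; 9:brouzaat {R}.
Every candidate sequence violates at least one rule; no consistent tagging exists.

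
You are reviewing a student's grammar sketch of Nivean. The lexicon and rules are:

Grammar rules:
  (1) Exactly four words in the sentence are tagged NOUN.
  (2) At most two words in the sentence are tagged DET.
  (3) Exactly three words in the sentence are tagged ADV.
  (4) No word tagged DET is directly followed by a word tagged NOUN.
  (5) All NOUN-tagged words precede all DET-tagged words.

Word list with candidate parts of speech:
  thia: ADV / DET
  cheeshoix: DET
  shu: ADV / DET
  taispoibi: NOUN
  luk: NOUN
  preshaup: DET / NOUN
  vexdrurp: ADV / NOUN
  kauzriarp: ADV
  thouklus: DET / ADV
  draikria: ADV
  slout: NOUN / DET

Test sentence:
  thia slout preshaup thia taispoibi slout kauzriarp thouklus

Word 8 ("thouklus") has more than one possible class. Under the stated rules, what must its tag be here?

Candidates per position — 1:thia {ADV,DET}; 2:slout {NOUN,DET}; 3:preshaup {DET,NOUN}; 4:thia {ADV,DET}; 5:taispoibi {NOUN}; 6:slout {NOUN,DET}; 7:kauzriarp {ADV}; 8:thouklus {DET,ADV}.
Position 1: DET is ruled out by rule 5; that leaves ADV.
Position 2: DET is ruled out by rule 1; that leaves NOUN.
Position 3: DET is ruled out by rule 1; that leaves NOUN.
Position 4: DET is ruled out by rule 4; that leaves ADV.
Position 6: DET is ruled out by rule 1; that leaves NOUN.
Position 8: ADV is ruled out by rule 3; that leaves DET.
The only consistent sequence is: ADV NOUN NOUN ADV NOUN NOUN ADV DET.
Checking: rule 1 holds; rule 2 holds; rule 3 holds; rule 4 holds; rule 5 holds.

DET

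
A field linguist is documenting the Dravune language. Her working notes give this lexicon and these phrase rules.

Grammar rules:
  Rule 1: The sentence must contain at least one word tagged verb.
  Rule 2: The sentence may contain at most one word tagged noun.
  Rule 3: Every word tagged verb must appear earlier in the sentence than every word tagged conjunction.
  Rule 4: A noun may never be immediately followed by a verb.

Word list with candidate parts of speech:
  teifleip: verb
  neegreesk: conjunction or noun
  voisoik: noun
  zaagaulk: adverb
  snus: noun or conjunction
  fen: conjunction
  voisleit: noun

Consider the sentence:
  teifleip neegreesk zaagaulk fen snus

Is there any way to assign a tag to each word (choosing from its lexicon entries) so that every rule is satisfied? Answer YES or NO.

YES

Candidates per position — 1:teifleip {verb}; 2:neegreesk {conjunction,noun}; 3:zaagaulk {adverb}; 4:fen {conjunction}; 5:snus {noun,conjunction}.
One satisfying assignment: verb conjunction adverb conjunction conjunction.
Check: rule 1 ✓; rule 2 ✓; rule 3 ✓; rule 4 ✓.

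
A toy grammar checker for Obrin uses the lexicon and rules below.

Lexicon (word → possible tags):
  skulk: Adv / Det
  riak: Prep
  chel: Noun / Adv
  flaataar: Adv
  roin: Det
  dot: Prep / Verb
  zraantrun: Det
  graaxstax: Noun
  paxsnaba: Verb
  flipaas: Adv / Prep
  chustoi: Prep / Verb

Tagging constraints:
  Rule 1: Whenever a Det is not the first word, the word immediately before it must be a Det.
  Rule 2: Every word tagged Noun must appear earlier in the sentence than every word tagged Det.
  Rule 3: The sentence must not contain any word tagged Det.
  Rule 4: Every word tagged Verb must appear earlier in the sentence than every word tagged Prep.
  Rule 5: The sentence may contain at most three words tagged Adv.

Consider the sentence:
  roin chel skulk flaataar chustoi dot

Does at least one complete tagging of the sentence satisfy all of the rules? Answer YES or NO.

NO

Candidates per position — 1:roin {Det}; 2:chel {Noun,Adv}; 3:skulk {Adv,Det}; 4:flaataar {Adv}; 5:chustoi {Prep,Verb}; 6:dot {Prep,Verb}.
Rule 3 cannot be satisfied by any choice of tags from the lexicon.
So there is no consistent tagging.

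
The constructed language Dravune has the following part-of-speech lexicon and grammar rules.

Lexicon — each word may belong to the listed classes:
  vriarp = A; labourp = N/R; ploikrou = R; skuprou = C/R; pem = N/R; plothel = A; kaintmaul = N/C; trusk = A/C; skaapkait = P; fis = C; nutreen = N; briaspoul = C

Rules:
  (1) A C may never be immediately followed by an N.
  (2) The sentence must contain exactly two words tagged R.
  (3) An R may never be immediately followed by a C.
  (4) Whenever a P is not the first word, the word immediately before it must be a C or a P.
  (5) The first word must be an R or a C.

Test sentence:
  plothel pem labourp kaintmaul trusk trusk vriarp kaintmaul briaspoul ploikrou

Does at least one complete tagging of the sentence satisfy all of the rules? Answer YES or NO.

NO

Candidates per position — 1:plothel {A}; 2:pem {N,R}; 3:labourp {N,R}; 4:kaintmaul {N,C}; 5:trusk {A,C}; 6:trusk {A,C}; 7:vriarp {A}; 8:kaintmaul {N,C}; 9:briaspoul {C}; 10:ploikrou {R}.
Rule 5 cannot be satisfied by any choice of tags from the lexicon.
So there is no consistent tagging.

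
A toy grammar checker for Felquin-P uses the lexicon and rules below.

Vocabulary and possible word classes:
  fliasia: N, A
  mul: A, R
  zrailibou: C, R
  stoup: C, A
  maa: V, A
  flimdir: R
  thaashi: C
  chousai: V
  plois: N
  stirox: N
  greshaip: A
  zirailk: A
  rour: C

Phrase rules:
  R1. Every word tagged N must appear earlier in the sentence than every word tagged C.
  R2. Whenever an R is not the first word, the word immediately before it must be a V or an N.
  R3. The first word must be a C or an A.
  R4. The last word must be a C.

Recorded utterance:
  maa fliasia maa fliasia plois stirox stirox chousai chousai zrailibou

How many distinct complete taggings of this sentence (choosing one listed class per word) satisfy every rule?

8

Candidates per position — 1:maa {V,A}; 2:fliasia {N,A}; 3:maa {V,A}; 4:fliasia {N,A}; 5:plois {N}; 6:stirox {N}; 7:stirox {N}; 8:chousai {V}; 9:chousai {V}; 10:zrailibou {C,R}.
There are 32 candidate sequences in total.
Checking each against the rules leaves 8 sequences.
Count = 8.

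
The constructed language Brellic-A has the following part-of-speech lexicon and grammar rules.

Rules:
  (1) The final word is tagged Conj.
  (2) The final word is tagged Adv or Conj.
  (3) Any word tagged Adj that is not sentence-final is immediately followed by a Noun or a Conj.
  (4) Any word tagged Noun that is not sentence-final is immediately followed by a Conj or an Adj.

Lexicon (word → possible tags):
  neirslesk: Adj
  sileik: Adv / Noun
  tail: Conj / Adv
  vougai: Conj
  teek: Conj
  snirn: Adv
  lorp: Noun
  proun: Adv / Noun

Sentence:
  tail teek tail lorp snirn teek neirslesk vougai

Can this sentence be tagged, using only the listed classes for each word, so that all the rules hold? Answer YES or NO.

Candidates per position — 1:tail {Conj,Adv}; 2:teek {Conj}; 3:tail {Conj,Adv}; 4:lorp {Noun}; 5:snirn {Adv}; 6:teek {Conj}; 7:neirslesk {Adj}; 8:vougai {Conj}.
Rule 4 cannot be satisfied by any choice of tags from the lexicon.
So there is no consistent tagging.

NO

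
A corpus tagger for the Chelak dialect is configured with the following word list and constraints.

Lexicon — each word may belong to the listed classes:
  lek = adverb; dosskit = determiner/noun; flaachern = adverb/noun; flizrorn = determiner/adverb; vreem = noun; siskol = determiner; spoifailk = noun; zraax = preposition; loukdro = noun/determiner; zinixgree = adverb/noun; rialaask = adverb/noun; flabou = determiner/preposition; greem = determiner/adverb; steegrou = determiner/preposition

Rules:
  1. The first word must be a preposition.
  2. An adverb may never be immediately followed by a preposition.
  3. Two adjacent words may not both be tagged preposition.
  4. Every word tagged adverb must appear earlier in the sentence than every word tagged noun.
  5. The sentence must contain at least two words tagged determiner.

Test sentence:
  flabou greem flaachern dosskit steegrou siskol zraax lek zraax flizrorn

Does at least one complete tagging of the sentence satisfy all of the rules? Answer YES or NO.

NO

Candidates per position — 1:flabou {determiner,preposition}; 2:greem {determiner,adverb}; 3:flaachern {adverb,noun}; 4:dosskit {determiner,noun}; 5:steegrou {determiner,preposition}; 6:siskol {determiner}; 7:zraax {preposition}; 8:lek {adverb}; 9:zraax {preposition}; 10:flizrorn {determiner,adverb}.
Rule 2 cannot be satisfied by any choice of tags from the lexicon.
So there is no consistent tagging.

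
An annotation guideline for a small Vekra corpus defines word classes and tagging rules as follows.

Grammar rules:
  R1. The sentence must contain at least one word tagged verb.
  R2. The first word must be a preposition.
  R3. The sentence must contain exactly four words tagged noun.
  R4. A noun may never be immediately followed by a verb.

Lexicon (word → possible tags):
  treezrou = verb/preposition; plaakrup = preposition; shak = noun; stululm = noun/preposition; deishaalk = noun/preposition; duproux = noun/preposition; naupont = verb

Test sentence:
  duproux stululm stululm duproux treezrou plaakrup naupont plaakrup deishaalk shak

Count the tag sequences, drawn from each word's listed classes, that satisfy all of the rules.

5

Candidates per position — 1:duproux {noun,preposition}; 2:stululm {noun,preposition}; 3:stululm {noun,preposition}; 4:duproux {noun,preposition}; 5:treezrou {verb,preposition}; 6:plaakrup {preposition}; 7:naupont {verb}; 8:plaakrup {preposition}; 9:deishaalk {noun,preposition}; 10:shak {noun}.
There are 64 candidate sequences in total.
The sequences that satisfy every rule: preposition noun noun noun preposition preposition verb preposition preposition noun; preposition noun noun preposition verb preposition verb preposition noun noun; preposition noun noun preposition preposition preposition verb preposition noun noun; preposition noun preposition noun preposition preposition verb preposition noun noun; preposition preposition noun noun preposition preposition verb preposition noun noun.
Count = 5.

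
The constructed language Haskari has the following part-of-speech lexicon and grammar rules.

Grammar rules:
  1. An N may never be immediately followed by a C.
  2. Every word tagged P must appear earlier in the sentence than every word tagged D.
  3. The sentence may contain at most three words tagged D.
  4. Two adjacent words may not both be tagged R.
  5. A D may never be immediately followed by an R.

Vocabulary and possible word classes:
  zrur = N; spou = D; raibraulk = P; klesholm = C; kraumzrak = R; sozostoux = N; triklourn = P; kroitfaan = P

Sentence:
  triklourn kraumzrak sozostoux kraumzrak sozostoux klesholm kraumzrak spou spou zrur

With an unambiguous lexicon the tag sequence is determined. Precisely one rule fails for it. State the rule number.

Fixed tagging: P R N R N C R D D N.
Checking each rule: R1 fails, R2 ok, R3 ok, R4 ok, R5 ok.
Only rule 1 fails.

1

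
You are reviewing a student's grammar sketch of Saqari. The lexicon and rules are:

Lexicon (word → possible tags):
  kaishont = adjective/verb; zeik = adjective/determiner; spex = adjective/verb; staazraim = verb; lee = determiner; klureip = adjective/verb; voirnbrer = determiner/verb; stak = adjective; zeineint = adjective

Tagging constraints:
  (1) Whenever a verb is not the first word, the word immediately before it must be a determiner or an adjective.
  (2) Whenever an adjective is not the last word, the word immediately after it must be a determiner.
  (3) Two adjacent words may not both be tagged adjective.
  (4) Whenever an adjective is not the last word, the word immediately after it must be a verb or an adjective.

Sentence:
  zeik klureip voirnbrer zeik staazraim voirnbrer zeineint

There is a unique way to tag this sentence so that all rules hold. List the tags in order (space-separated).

Candidates per position — 1:zeik {adjective,determiner}; 2:klureip {adjective,verb}; 3:voirnbrer {determiner,verb}; 4:zeik {adjective,determiner}; 5:staazraim {verb}; 6:voirnbrer {determiner,verb}; 7:zeineint {adjective}.
Word 1 cannot be adjective — rule 2 would then fail for every completion. It is determiner.
Word 4 cannot be adjective — rule 2 would then fail for every completion. It is determiner.
Word 6 cannot be verb — rule 1 would then fail for every completion. It is determiner.
The remaining ambiguous positions (2, 3) are resolved jointly — only one combination satisfies every rule.
The unique satisfying tagging is: determiner verb determiner determiner verb determiner adjective.
Check: rule 1 holds; rule 2 holds; rule 3 holds; rule 4 holds.

determiner verb determiner determiner verb determiner adjective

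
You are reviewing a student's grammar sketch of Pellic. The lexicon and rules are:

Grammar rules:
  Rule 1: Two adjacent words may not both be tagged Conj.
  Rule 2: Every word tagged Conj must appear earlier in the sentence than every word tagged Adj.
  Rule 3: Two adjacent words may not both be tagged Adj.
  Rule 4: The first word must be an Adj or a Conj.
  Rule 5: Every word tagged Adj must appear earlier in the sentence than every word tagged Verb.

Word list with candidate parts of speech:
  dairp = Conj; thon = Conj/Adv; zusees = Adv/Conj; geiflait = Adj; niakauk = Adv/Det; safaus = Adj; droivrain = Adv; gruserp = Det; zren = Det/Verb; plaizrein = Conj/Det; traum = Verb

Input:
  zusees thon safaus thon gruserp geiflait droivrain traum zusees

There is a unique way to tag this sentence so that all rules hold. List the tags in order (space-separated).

Candidates per position — 1:zusees {Adv,Conj}; 2:thon {Conj,Adv}; 3:safaus {Adj}; 4:thon {Conj,Adv}; 5:gruserp {Det}; 6:geiflait {Adj}; 7:droivrain {Adv}; 8:traum {Verb}; 9:zusees {Adv,Conj}.
If word 1 were Adv, no tagging could satisfy rule 4; so word 1 is Conj.
If word 2 were Conj, no tagging could satisfy rule 1; so word 2 is Adv.
If word 4 were Conj, no tagging could satisfy rule 2; so word 4 is Adv.
If word 9 were Conj, no tagging could satisfy rule 2; so word 9 is Adv.
The only consistent sequence is: Conj Adv Adj Adv Det Adj Adv Verb Adv.
Rule-by-rule: rule 1 satisfied; rule 2 satisfied; rule 3 satisfied; rule 4 satisfied; rule 5 satisfied.

Conj Adv Adj Adv Det Adj Adv Verb Adv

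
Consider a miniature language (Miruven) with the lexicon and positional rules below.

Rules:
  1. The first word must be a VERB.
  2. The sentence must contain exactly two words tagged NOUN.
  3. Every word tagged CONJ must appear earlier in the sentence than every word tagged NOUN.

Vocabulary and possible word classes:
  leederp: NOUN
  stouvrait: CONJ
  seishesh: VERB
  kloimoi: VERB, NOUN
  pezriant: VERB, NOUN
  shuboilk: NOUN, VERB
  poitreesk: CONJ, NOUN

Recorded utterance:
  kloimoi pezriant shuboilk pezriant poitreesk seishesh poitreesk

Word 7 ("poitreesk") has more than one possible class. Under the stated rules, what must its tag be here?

NOUN

Candidates per position — 1:kloimoi {VERB,NOUN}; 2:pezriant {VERB,NOUN}; 3:shuboilk {NOUN,VERB}; 4:pezriant {VERB,NOUN}; 5:poitreesk {CONJ,NOUN}; 6:seishesh {VERB}; 7:poitreesk {CONJ,NOUN}.
Position 1: NOUN is ruled out by rule 1; that leaves VERB.
Position 7: the remaining choice is settled jointly with positions 2, 3, 4, 5 — only NOUN at position 7 is part of a tagging that satisfies every rule.
The only consistent sequence is: VERB VERB VERB VERB NOUN VERB NOUN.
Check: rule 1 holds; rule 2 holds; rule 3 holds.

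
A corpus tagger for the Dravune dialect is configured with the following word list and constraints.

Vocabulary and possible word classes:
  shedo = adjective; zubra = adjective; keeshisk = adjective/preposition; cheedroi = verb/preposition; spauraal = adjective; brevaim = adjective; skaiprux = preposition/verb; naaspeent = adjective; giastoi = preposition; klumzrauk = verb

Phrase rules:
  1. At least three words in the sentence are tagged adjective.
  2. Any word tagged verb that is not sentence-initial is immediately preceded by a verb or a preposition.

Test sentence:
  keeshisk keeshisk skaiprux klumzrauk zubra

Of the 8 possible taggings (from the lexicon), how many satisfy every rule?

Candidates per position — 1:keeshisk {adjective,preposition}; 2:keeshisk {adjective,preposition}; 3:skaiprux {preposition,verb}; 4:klumzrauk {verb}; 5:zubra {adjective}.
There are 8 candidate sequences in total.
The sequences that satisfy every rule: adjective adjective preposition verb adjective.
Count = 1.

1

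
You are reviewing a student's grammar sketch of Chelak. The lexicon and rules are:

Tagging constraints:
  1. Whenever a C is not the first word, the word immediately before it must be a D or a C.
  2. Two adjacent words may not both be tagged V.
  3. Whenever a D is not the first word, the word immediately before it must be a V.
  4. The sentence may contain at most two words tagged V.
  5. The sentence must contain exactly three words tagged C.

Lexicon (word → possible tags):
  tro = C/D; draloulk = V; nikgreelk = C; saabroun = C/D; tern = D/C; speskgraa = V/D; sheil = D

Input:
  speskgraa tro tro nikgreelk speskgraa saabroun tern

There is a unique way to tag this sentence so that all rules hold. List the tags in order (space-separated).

V D C C V D C

Candidates per position — 1:speskgraa {V,D}; 2:tro {C,D}; 3:tro {C,D}; 4:nikgreelk {C}; 5:speskgraa {V,D}; 6:saabroun {C,D}; 7:tern {D,C}.
If word 3 were D, no tagging could satisfy rule 3; so word 3 is C.
If word 5 were D, no tagging could satisfy rule 3; so word 5 is V.
If word 6 were C, no tagging could satisfy rule 1; so word 6 is D.
If word 7 were D, no tagging could satisfy rule 3; so word 7 is C.
If word 2 were C, no tagging could satisfy rule 5; so word 2 is D.
If word 1 were D, no tagging could satisfy rule 3; so word 1 is V.
That leaves exactly one tagging: V D C C V D C.
Checking: rule 1 ✓; rule 2 ✓; rule 3 ✓; rule 4 ✓; rule 5 ✓.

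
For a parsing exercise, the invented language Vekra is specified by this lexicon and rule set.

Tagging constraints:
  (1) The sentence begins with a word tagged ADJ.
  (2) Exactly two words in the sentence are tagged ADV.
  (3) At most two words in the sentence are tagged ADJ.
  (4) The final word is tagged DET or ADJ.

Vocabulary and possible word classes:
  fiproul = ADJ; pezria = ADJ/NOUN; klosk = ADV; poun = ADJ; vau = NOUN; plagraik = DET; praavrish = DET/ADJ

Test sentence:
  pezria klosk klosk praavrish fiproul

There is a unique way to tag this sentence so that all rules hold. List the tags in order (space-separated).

Candidates per position — 1:pezria {ADJ,NOUN}; 2:klosk {ADV}; 3:klosk {ADV}; 4:praavrish {DET,ADJ}; 5:fiproul {ADJ}.
At position 1, choosing NOUN makes rule 1 impossible to satisfy; hence ADJ.
At position 4, choosing ADJ makes rule 3 impossible to satisfy; hence DET.
The unique satisfying tagging is: ADJ ADV ADV DET ADJ.
Checking: rule 1 ok; rule 2 ok; rule 3 ok; rule 4 ok.

ADJ ADV ADV DET ADJ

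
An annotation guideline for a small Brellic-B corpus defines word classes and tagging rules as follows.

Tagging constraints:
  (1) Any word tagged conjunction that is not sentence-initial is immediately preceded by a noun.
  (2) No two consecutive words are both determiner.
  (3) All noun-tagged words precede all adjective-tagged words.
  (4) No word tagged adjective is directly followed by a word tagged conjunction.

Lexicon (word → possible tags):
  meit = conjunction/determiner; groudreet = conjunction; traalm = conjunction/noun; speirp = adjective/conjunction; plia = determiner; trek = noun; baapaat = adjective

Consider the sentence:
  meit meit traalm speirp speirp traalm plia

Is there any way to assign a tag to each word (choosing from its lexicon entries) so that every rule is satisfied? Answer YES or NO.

NO

Candidates per position — 1:meit {conjunction,determiner}; 2:meit {conjunction,determiner}; 3:traalm {conjunction,noun}; 4:speirp {adjective,conjunction}; 5:speirp {adjective,conjunction}; 6:traalm {conjunction,noun}; 7:plia {determiner}.
Every candidate sequence violates at least one rule; no consistent tagging exists.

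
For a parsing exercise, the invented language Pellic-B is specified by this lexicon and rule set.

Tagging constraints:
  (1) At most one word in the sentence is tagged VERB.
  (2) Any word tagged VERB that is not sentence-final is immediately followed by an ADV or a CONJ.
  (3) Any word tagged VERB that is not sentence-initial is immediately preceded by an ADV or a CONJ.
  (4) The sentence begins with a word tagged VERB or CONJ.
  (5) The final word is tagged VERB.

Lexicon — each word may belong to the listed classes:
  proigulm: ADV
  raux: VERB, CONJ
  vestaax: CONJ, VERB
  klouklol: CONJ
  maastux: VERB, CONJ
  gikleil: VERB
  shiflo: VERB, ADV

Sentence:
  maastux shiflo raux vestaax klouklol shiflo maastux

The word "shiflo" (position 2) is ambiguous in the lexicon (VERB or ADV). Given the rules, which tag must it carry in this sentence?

ADV

Candidates per position — 1:maastux {VERB,CONJ}; 2:shiflo {VERB,ADV}; 3:raux {VERB,CONJ}; 4:vestaax {CONJ,VERB}; 5:klouklol {CONJ}; 6:shiflo {VERB,ADV}; 7:maastux {VERB,CONJ}.
Word 7 cannot be CONJ — rule 5 would then fail for every completion. It is VERB.
Word 1 cannot be VERB — rule 1 would then fail for every completion. It is CONJ.
Word 2 cannot be VERB — rule 1 would then fail for every completion. It is ADV.
Word 3 cannot be VERB — rule 1 would then fail for every completion. It is CONJ.
Word 4 cannot be VERB — rule 1 would then fail for every completion. It is CONJ.
Word 6 cannot be VERB — rule 1 would then fail for every completion. It is ADV.
That leaves exactly one tagging: CONJ ADV CONJ CONJ CONJ ADV VERB.
Rule-by-rule: rule 1 satisfied; rule 2 satisfied; rule 3 satisfied; rule 4 satisfied; rule 5 satisfied.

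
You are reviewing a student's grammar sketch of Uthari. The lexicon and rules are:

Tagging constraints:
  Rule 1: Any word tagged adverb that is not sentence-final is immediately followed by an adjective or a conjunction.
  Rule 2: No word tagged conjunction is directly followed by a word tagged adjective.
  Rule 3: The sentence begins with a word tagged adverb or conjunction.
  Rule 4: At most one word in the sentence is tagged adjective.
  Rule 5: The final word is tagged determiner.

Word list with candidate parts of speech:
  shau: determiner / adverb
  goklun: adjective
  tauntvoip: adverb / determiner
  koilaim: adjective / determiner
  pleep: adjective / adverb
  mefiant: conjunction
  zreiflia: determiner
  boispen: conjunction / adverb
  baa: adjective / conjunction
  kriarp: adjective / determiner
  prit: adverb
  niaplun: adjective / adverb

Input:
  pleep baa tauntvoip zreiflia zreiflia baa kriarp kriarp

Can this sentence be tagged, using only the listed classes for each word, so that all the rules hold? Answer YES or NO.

Candidates per position — 1:pleep {adjective,adverb}; 2:baa {adjective,conjunction}; 3:tauntvoip {adverb,determiner}; 4:zreiflia {determiner}; 5:zreiflia {determiner}; 6:baa {adjective,conjunction}; 7:kriarp {adjective,determiner}; 8:kriarp {adjective,determiner}.
One satisfying assignment: adverb conjunction determiner determiner determiner conjunction determiner determiner.
Verifying each rule — rule 1 holds; rule 2 holds; rule 3 holds; rule 4 holds; rule 5 holds.

YES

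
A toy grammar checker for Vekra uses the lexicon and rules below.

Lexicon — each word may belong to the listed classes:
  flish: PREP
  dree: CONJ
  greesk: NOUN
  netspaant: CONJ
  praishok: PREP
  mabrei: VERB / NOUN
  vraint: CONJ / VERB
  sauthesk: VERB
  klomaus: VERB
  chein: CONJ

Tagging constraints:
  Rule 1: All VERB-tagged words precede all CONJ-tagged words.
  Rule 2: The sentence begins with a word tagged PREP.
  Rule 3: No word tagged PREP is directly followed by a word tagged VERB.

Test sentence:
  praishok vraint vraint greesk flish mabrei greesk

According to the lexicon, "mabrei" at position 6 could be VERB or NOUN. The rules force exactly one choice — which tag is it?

NOUN

Candidates per position — 1:praishok {PREP}; 2:vraint {CONJ,VERB}; 3:vraint {CONJ,VERB}; 4:greesk {NOUN}; 5:flish {PREP}; 6:mabrei {VERB,NOUN}; 7:greesk {NOUN}.
Word 2 cannot be VERB — rule 3 would then fail for every completion. It is CONJ.
Word 3 cannot be VERB — rule 1 would then fail for every completion. It is CONJ.
Word 6 cannot be VERB — rule 1 would then fail for every completion. It is NOUN.
The unique satisfying tagging is: PREP CONJ CONJ NOUN PREP NOUN NOUN.
Check: rule 1 ✓; rule 2 ✓; rule 3 ✓.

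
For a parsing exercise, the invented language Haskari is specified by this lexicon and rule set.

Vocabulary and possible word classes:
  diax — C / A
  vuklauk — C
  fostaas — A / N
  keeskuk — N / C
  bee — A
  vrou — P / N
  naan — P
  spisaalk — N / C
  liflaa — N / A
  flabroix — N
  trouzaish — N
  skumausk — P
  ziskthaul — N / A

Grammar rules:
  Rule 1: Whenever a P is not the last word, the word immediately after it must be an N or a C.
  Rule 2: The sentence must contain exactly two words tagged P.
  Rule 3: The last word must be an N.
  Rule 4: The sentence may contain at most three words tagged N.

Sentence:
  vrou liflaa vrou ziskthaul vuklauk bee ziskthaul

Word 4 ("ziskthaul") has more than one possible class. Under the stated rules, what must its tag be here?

N

Candidates per position — 1:vrou {P,N}; 2:liflaa {N,A}; 3:vrou {P,N}; 4:ziskthaul {N,A}; 5:vuklauk {C}; 6:bee {A}; 7:ziskthaul {N,A}.
If word 1 were N, no tagging could satisfy rule 2; so word 1 is P.
If word 2 were A, no tagging could satisfy rule 1; so word 2 is N.
If word 3 were N, no tagging could satisfy rule 2; so word 3 is P.
If word 4 were A, no tagging could satisfy rule 1; so word 4 is N.
If word 7 were A, no tagging could satisfy rule 3; so word 7 is N.
The only consistent sequence is: P N P N C A N.
Verifying each rule — rule 1 ok; rule 2 ok; rule 3 ok; rule 4 ok.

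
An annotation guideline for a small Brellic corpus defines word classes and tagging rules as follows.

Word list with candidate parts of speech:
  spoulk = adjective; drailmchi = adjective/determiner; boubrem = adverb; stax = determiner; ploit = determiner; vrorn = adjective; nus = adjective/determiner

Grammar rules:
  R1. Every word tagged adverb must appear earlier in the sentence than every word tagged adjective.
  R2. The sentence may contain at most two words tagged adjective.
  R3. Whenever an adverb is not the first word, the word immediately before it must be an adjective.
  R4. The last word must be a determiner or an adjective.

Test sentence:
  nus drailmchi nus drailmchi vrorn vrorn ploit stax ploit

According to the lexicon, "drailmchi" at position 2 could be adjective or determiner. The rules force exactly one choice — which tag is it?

Candidates per position — 1:nus {adjective,determiner}; 2:drailmchi {adjective,determiner}; 3:nus {adjective,determiner}; 4:drailmchi {adjective,determiner}; 5:vrorn {adjective}; 6:vrorn {adjective}; 7:ploit {determiner}; 8:stax {determiner}; 9:ploit {determiner}.
At position 1, choosing adjective makes rule 2 impossible to satisfy; hence determiner.
At position 2, choosing adjective makes rule 2 impossible to satisfy; hence determiner.
At position 3, choosing adjective makes rule 2 impossible to satisfy; hence determiner.
At position 4, choosing adjective makes rule 2 impossible to satisfy; hence determiner.
That leaves exactly one tagging: determiner determiner determiner determiner adjective adjective determiner determiner determiner.
Verifying each rule — rule 1 satisfied; rule 2 satisfied; rule 3 satisfied; rule 4 satisfied.

determiner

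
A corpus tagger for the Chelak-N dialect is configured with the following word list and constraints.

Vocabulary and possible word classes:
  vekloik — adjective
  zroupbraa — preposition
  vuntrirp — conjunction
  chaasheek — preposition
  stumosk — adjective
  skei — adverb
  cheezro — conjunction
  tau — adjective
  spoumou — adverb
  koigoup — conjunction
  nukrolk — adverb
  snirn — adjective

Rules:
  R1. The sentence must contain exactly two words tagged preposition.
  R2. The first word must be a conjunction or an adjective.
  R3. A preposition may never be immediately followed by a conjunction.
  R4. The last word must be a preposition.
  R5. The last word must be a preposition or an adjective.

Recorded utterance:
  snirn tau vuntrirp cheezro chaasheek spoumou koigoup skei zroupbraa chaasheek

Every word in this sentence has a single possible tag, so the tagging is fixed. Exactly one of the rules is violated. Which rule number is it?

1

Fixed tagging: adjective adjective conjunction conjunction preposition adverb conjunction adverb preposition preposition.
Checking each rule: R1 ✗, R2 ✓, R3 ✓, R4 ✓, R5 ✓.
Only rule 1 fails.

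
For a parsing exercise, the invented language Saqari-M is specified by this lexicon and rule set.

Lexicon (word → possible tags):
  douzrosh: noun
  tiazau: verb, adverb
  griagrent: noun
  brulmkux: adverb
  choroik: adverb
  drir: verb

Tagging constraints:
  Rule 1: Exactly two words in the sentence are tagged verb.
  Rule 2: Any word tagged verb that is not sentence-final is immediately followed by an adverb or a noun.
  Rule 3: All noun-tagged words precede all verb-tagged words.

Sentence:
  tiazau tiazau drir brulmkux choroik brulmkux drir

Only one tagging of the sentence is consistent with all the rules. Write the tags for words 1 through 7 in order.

Candidates per position — 1:tiazau {verb,adverb}; 2:tiazau {verb,adverb}; 3:drir {verb}; 4:brulmkux {adverb}; 5:choroik {adverb}; 6:brulmkux {adverb}; 7:drir {verb}.
If word 1 were verb, no tagging could satisfy rule 1; so word 1 is adverb.
If word 2 were verb, no tagging could satisfy rule 1; so word 2 is adverb.
So the tagging must be: adverb adverb verb adverb adverb adverb verb.
Rule-by-rule: rule 1 satisfied; rule 2 satisfied; rule 3 satisfied.

adverb adverb verb adverb adverb adverb verb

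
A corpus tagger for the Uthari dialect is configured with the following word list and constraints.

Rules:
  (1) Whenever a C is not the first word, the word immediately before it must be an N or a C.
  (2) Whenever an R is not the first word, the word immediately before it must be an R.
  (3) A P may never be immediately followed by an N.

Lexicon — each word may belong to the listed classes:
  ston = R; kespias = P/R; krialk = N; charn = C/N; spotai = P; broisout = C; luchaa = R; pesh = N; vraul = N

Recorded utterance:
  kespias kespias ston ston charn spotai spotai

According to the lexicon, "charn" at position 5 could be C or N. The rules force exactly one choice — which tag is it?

Candidates per position — 1:kespias {P,R}; 2:kespias {P,R}; 3:ston {R}; 4:ston {R}; 5:charn {C,N}; 6:spotai {P}; 7:spotai {P}.
Position 1: P is ruled out by rule 2; that leaves R.
Position 2: P is ruled out by rule 2; that leaves R.
Position 5: C is ruled out by rule 1; that leaves N.
That leaves exactly one tagging: R R R R N P P.
Checking: rule 1 holds; rule 2 holds; rule 3 holds.

N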